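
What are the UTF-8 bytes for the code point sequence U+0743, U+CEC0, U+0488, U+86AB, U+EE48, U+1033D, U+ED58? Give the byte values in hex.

DD 83 EC BB 80 D2 88 E8 9A AB EE B9 88 F0 90 8C BD EE B5 98

U+0743: 2-byte form → DD 83.
U+CEC0: 3-byte form → EC BB 80.
U+0488: 2-byte form → D2 88.
U+86AB: 3-byte form → E8 9A AB.
U+EE48: 3-byte form → EE B9 88.
U+1033D: 4-byte form → F0 90 8C BD.
U+ED58: 3-byte form → EE B5 98.
Concatenated (20 bytes): DD 83 EC BB 80 D2 88 E8 9A AB EE B9 88 F0 90 8C BD EE B5 98.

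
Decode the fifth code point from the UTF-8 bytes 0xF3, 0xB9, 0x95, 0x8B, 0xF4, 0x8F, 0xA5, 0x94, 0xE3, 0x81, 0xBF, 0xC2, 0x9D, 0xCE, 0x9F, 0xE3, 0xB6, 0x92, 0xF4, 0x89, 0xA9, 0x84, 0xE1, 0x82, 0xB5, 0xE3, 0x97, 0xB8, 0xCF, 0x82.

U+039F

Offset 0: leading byte 0xF3 = 11110011 → 4-byte char #1 = F3 B9 95 8B.
Offset 4: leading byte 0xF4 = 11110100 → 4-byte char #2 = F4 8F A5 94.
Offset 8: leading byte 0xE3 = 11100011 → 3-byte char #3 = E3 81 BF.
Offset 11: leading byte 0xC2 = 11000010 → 2-byte char #4 = C2 9D.
Offset 13: leading byte 0xCE = 11001110 → 2-byte char #5 = CE 9F.
Leading byte 0xCE = 11001110 matches 110xxxxx → 2-byte sequence.
Byte 1: 0xCE = 11001110, payload 01110 (5 bits).
Byte 2: 0x9F = 10011111 (10xxxxxx ✓), payload 011111.
Concatenate: 01110011111 = 0x39F (11 bits → U+039F).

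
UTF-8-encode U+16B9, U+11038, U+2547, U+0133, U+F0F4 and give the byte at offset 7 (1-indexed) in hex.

1-indexed offset 7 is 0-indexed offset 6.
U+16B9 → 3-byte form E1 9A B9 at offsets 0–2.
U+11038 → 4-byte form F0 91 80 B8 at offsets 3–6.
Offset 6 falls in char 2's range; it's byte 4 of F0 91 80 B8 = 0xB8.

0xB8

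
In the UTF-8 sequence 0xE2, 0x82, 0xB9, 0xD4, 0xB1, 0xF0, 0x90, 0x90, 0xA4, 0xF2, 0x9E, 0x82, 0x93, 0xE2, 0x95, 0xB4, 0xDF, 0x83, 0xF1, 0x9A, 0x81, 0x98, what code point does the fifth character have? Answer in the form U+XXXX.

Offset 0: leading byte 0xE2 = 11100010 → 3-byte char #1 = E2 82 B9.
Offset 3: leading byte 0xD4 = 11010100 → 2-byte char #2 = D4 B1.
Offset 5: leading byte 0xF0 = 11110000 → 4-byte char #3 = F0 90 90 A4.
Offset 9: leading byte 0xF2 = 11110010 → 4-byte char #4 = F2 9E 82 93.
Offset 13: leading byte 0xE2 = 11100010 → 3-byte char #5 = E2 95 B4.
Leading byte 0xE2 = 11100010 matches 1110xxxx → 3-byte sequence.
Byte 1: 0xE2 = 11100010, payload 0010 (4 bits).
Byte 2: 0x95 = 10010101 (10xxxxxx ✓), payload 010101.
Byte 3: 0xB4 = 10110100 (10xxxxxx ✓), payload 110100.
Concatenate: 0010010101110100 = 0x2574 (16 bits → U+2574).

U+2574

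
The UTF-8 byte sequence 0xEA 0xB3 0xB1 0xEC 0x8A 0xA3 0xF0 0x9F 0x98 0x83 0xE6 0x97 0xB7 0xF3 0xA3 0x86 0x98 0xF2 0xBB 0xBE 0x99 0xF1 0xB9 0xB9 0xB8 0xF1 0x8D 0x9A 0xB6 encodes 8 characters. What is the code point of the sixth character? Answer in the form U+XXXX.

Offset 0: leading byte 0xEA = 11101010 → 3-byte char #1 = EA B3 B1.
Offset 3: leading byte 0xEC = 11101100 → 3-byte char #2 = EC 8A A3.
Offset 6: leading byte 0xF0 = 11110000 → 4-byte char #3 = F0 9F 98 83.
Offset 10: leading byte 0xE6 = 11100110 → 3-byte char #4 = E6 97 B7.
Offset 13: leading byte 0xF3 = 11110011 → 4-byte char #5 = F3 A3 86 98.
Offset 17: leading byte 0xF2 = 11110010 → 4-byte char #6 = F2 BB BE 99.
Leading byte 0xF2 = 11110010 matches 11110xxx → 4-byte sequence.
Byte 1: 0xF2 = 11110010, payload 010 (3 bits).
Byte 2: 0xBB = 10111011 (10xxxxxx ✓), payload 111011.
Byte 3: 0xBE = 10111110 (10xxxxxx ✓), payload 111110.
Byte 4: 0x99 = 10011001 (10xxxxxx ✓), payload 011001.
Concatenate: 010111011111110011001 = 0xBBF99 (21 bits → U+BBF99).

U+BBF99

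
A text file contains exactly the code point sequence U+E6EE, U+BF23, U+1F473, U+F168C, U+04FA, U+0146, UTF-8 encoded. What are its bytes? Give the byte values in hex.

EE 9B AE EB BC A3 F0 9F 91 B3 F3 B1 9A 8C D3 BA C5 86

U+E6EE: 3-byte form → EE 9B AE.
U+BF23: 3-byte form → EB BC A3.
U+1F473: 4-byte form → F0 9F 91 B3.
U+F168C: 4-byte form → F3 B1 9A 8C.
U+04FA: 2-byte form → D3 BA.
U+0146: 2-byte form → C5 86.
Concatenated (18 bytes): EE 9B AE EB BC A3 F0 9F 91 B3 F3 B1 9A 8C D3 BA C5 86.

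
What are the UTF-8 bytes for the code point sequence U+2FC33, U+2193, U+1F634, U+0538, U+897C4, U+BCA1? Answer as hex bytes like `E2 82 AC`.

U+2FC33: 4-byte form → F0 AF B0 B3.
U+2193: 3-byte form → E2 86 93.
U+1F634: 4-byte form → F0 9F 98 B4.
U+0538: 2-byte form → D4 B8.
U+897C4: 4-byte form → F2 89 9F 84.
U+BCA1: 3-byte form → EB B2 A1.
Concatenated (20 bytes): F0 AF B0 B3 E2 86 93 F0 9F 98 B4 D4 B8 F2 89 9F 84 EB B2 A1.

F0 AF B0 B3 E2 86 93 F0 9F 98 B4 D4 B8 F2 89 9F 84 EB B2 A1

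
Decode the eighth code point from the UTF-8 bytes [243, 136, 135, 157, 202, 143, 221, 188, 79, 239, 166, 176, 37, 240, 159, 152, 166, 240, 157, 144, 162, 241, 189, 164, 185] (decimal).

Offset 0: leading byte 0xF3 = 11110011 → 4-byte char #1 = F3 88 87 9D.
Offset 4: leading byte 0xCA = 11001010 → 2-byte char #2 = CA 8F.
Offset 6: leading byte 0xDD = 11011101 → 2-byte char #3 = DD BC.
Offset 8: leading byte 0x4F = 01001111 → 1-byte char #4 = 4F.
Offset 9: leading byte 0xEF = 11101111 → 3-byte char #5 = EF A6 B0.
Offset 12: leading byte 0x25 = 00100101 → 1-byte char #6 = 25.
Offset 13: leading byte 0xF0 = 11110000 → 4-byte char #7 = F0 9F 98 A6.
Offset 17: leading byte 0xF0 = 11110000 → 4-byte char #8 = F0 9D 90 A2.
Leading byte 0xF0 = 11110000 matches 11110xxx → 4-byte sequence.
Byte 1: 0xF0 = 11110000, payload 000 (3 bits).
Byte 2: 0x9D = 10011101 (10xxxxxx ✓), payload 011101.
Byte 3: 0x90 = 10010000 (10xxxxxx ✓), payload 010000.
Byte 4: 0xA2 = 10100010 (10xxxxxx ✓), payload 100010.
Concatenate: 000011101010000100010 = 0x1D422 (21 bits → U+1D422).

U+1D422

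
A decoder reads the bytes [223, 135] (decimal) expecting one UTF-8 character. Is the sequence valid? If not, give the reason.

valid

Leading byte 0xDF = 11011111 → 2-byte form.
Continuation bytes 0x87=10000111 all match 10xxxxxx.
Decoded value 0x7C7 is ≥ 0x80 (shortest form) and not a surrogate.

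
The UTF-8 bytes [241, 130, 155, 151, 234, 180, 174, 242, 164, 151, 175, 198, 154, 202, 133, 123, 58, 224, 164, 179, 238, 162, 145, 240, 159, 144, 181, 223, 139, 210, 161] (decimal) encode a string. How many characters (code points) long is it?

Byte at offset 0: 0xF1 = 11110001 → 4-byte char (#1). Advance 4.
Byte at offset 4: 0xEA = 11101010 → 3-byte char (#2). Advance 3.
Byte at offset 7: 0xF2 = 11110010 → 4-byte char (#3). Advance 4.
Byte at offset 11: 0xC6 = 11000110 → 2-byte char (#4). Advance 2.
Byte at offset 13: 0xCA = 11001010 → 2-byte char (#5). Advance 2.
Byte at offset 15: 0x7B = 01111011 → 1-byte char (#6). Advance 1.
Byte at offset 16: 0x3A = 00111010 → 1-byte char (#7). Advance 1.
Byte at offset 17: 0xE0 = 11100000 → 3-byte char (#8). Advance 3.
Byte at offset 20: 0xEE = 11101110 → 3-byte char (#9). Advance 3.
Byte at offset 23: 0xF0 = 11110000 → 4-byte char (#10). Advance 4.
Byte at offset 27: 0xDF = 11011111 → 2-byte char (#11). Advance 2.
Byte at offset 29: 0xD2 = 11010010 → 2-byte char (#12). Advance 2.
Reached end at offset 31 after 12 code points.

12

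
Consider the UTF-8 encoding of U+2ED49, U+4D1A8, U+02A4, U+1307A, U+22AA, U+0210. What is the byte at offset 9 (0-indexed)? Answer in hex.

0xA4

U+2ED49 → 4-byte form F0 AE B5 89 at offsets 0–3.
U+4D1A8 → 4-byte form F1 8D 86 A8 at offsets 4–7.
U+02A4 → 2-byte form CA A4 at offsets 8–9.
Offset 9 falls in char 3's range; it's byte 2 of CA A4 = 0xA4.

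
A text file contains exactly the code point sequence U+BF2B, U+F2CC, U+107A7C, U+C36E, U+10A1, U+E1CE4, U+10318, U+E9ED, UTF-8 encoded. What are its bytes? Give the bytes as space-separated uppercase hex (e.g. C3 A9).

U+BF2B: 3-byte form → EB BC AB.
U+F2CC: 3-byte form → EF 8B 8C.
U+107A7C: 4-byte form → F4 87 A9 BC.
U+C36E: 3-byte form → EC 8D AE.
U+10A1: 3-byte form → E1 82 A1.
U+E1CE4: 4-byte form → F3 A1 B3 A4.
U+10318: 4-byte form → F0 90 8C 98.
U+E9ED: 3-byte form → EE A7 AD.
Concatenated (27 bytes): EB BC AB EF 8B 8C F4 87 A9 BC EC 8D AE E1 82 A1 F3 A1 B3 A4 F0 90 8C 98 EE A7 AD.

EB BC AB EF 8B 8C F4 87 A9 BC EC 8D AE E1 82 A1 F3 A1 B3 A4 F0 90 8C 98 EE A7 AD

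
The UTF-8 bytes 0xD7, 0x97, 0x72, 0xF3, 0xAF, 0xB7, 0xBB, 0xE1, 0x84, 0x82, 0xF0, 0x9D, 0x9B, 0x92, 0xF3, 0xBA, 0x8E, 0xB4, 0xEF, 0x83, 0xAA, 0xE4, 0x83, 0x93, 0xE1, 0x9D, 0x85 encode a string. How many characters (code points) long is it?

Byte at offset 0: 0xD7 = 11010111 → 2-byte char (#1). Advance 2.
Byte at offset 2: 0x72 = 01110010 → 1-byte char (#2). Advance 1.
Byte at offset 3: 0xF3 = 11110011 → 4-byte char (#3). Advance 4.
Byte at offset 7: 0xE1 = 11100001 → 3-byte char (#4). Advance 3.
Byte at offset 10: 0xF0 = 11110000 → 4-byte char (#5). Advance 4.
Byte at offset 14: 0xF3 = 11110011 → 4-byte char (#6). Advance 4.
Byte at offset 18: 0xEF = 11101111 → 3-byte char (#7). Advance 3.
Byte at offset 21: 0xE4 = 11100100 → 3-byte char (#8). Advance 3.
Byte at offset 24: 0xE1 = 11100001 → 3-byte char (#9). Advance 3.
Reached end at offset 27 after 9 code points.

9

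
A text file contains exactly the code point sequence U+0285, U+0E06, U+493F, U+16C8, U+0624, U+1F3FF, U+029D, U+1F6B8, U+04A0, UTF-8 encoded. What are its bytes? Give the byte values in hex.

U+0285: 2-byte form → CA 85.
U+0E06: 3-byte form → E0 B8 86.
U+493F: 3-byte form → E4 A4 BF.
U+16C8: 3-byte form → E1 9B 88.
U+0624: 2-byte form → D8 A4.
U+1F3FF: 4-byte form → F0 9F 8F BF.
U+029D: 2-byte form → CA 9D.
U+1F6B8: 4-byte form → F0 9F 9A B8.
U+04A0: 2-byte form → D2 A0.
Concatenated (25 bytes): CA 85 E0 B8 86 E4 A4 BF E1 9B 88 D8 A4 F0 9F 8F BF CA 9D F0 9F 9A B8 D2 A0.

CA 85 E0 B8 86 E4 A4 BF E1 9B 88 D8 A4 F0 9F 8F BF CA 9D F0 9F 9A B8 D2 A0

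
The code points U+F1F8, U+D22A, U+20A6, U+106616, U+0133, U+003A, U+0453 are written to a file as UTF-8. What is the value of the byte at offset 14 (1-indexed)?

0xC4

1-indexed offset 14 is 0-indexed offset 13.
U+F1F8 → 3-byte form EF 87 B8 at offsets 0–2.
U+D22A → 3-byte form ED 88 AA at offsets 3–5.
U+20A6 → 3-byte form E2 82 A6 at offsets 6–8.
U+106616 → 4-byte form F4 86 98 96 at offsets 9–12.
U+0133 → 2-byte form C4 B3 at offsets 13–14.
Offset 13 falls in char 5's range; it's byte 1 of C4 B3 = 0xC4.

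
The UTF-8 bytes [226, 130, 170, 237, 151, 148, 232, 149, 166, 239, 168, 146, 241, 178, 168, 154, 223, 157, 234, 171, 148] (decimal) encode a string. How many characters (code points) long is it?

Byte at offset 0: 0xE2 = 11100010 → 3-byte char (#1). Advance 3.
Byte at offset 3: 0xED = 11101101 → 3-byte char (#2). Advance 3.
Byte at offset 6: 0xE8 = 11101000 → 3-byte char (#3). Advance 3.
Byte at offset 9: 0xEF = 11101111 → 3-byte char (#4). Advance 3.
Byte at offset 12: 0xF1 = 11110001 → 4-byte char (#5). Advance 4.
Byte at offset 16: 0xDF = 11011111 → 2-byte char (#6). Advance 2.
Byte at offset 18: 0xEA = 11101010 → 3-byte char (#7). Advance 3.
Reached end at offset 21 after 7 code points.

7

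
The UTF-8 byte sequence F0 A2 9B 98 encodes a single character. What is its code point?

Leading byte 0xF0 = 11110000 matches 11110xxx → 4-byte sequence.
Byte 1: 0xF0 = 11110000, payload 000 (3 bits).
Byte 2: 0xA2 = 10100010 (10xxxxxx ✓), payload 100010.
Byte 3: 0x9B = 10011011 (10xxxxxx ✓), payload 011011.
Byte 4: 0x98 = 10011000 (10xxxxxx ✓), payload 011000.
Concatenate: 000100010011011011000 = 0x226D8 (21 bits → U+226D8).

U+226D8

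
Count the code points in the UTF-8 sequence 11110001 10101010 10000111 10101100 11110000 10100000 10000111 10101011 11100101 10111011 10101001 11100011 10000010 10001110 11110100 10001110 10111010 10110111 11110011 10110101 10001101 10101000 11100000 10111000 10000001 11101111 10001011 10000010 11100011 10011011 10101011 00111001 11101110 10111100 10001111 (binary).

Byte at offset 0: 0xF1 = 11110001 → 4-byte char (#1). Advance 4.
Byte at offset 4: 0xF0 = 11110000 → 4-byte char (#2). Advance 4.
Byte at offset 8: 0xE5 = 11100101 → 3-byte char (#3). Advance 3.
Byte at offset 11: 0xE3 = 11100011 → 3-byte char (#4). Advance 3.
Byte at offset 14: 0xF4 = 11110100 → 4-byte char (#5). Advance 4.
Byte at offset 18: 0xF3 = 11110011 → 4-byte char (#6). Advance 4.
Byte at offset 22: 0xE0 = 11100000 → 3-byte char (#7). Advance 3.
Byte at offset 25: 0xEF = 11101111 → 3-byte char (#8). Advance 3.
Byte at offset 28: 0xE3 = 11100011 → 3-byte char (#9). Advance 3.
Byte at offset 31: 0x39 = 00111001 → 1-byte char (#10). Advance 1.
Byte at offset 32: 0xEE = 11101110 → 3-byte char (#11). Advance 3.
Reached end at offset 35 after 11 code points.

11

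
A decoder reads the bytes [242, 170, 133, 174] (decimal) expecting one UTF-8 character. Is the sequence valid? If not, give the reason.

valid

Leading byte 0xF2 = 11110010 → 4-byte form.
Continuation bytes 0xAA=10101010, 0x85=10000101, 0xAE=10101110 all match 10xxxxxx.
Decoded value 0xAA16E is ≥ 0x10000 (shortest form) and not a surrogate.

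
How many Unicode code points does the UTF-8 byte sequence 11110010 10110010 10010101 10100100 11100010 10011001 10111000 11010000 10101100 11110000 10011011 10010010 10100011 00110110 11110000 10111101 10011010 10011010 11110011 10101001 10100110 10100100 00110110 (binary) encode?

Byte at offset 0: 0xF2 = 11110010 → 4-byte char (#1). Advance 4.
Byte at offset 4: 0xE2 = 11100010 → 3-byte char (#2). Advance 3.
Byte at offset 7: 0xD0 = 11010000 → 2-byte char (#3). Advance 2.
Byte at offset 9: 0xF0 = 11110000 → 4-byte char (#4). Advance 4.
Byte at offset 13: 0x36 = 00110110 → 1-byte char (#5). Advance 1.
Byte at offset 14: 0xF0 = 11110000 → 4-byte char (#6). Advance 4.
Byte at offset 18: 0xF3 = 11110011 → 4-byte char (#7). Advance 4.
Byte at offset 22: 0x36 = 00110110 → 1-byte char (#8). Advance 1.
Reached end at offset 23 after 8 code points.

8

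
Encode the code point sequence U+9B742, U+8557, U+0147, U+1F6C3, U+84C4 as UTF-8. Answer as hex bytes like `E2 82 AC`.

F2 9B 9D 82 E8 95 97 C5 87 F0 9F 9B 83 E8 93 84

U+9B742: 4-byte form → F2 9B 9D 82.
U+8557: 3-byte form → E8 95 97.
U+0147: 2-byte form → C5 87.
U+1F6C3: 4-byte form → F0 9F 9B 83.
U+84C4: 3-byte form → E8 93 84.
Concatenated (16 bytes): F2 9B 9D 82 E8 95 97 C5 87 F0 9F 9B 83 E8 93 84.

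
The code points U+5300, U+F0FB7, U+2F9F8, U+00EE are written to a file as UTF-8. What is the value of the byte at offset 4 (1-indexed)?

0xF3

1-indexed offset 4 is 0-indexed offset 3.
U+5300 → 3-byte form E5 8C 80 at offsets 0–2.
U+F0FB7 → 4-byte form F3 B0 BE B7 at offsets 3–6.
Offset 3 falls in char 2's range; it's byte 1 of F3 B0 BE B7 = 0xF3.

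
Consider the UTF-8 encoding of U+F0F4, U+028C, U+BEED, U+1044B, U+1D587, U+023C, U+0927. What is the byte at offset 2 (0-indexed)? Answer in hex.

0xB4

U+F0F4 → 3-byte form EF 83 B4 at offsets 0–2.
Offset 2 falls in char 1's range; it's byte 3 of EF 83 B4 = 0xB4.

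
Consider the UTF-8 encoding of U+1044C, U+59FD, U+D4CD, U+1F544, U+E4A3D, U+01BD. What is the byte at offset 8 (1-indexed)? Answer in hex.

0xED

1-indexed offset 8 is 0-indexed offset 7.
U+1044C → 4-byte form F0 90 91 8C at offsets 0–3.
U+59FD → 3-byte form E5 A7 BD at offsets 4–6.
U+D4CD → 3-byte form ED 93 8D at offsets 7–9.
Offset 7 falls in char 3's range; it's byte 1 of ED 93 8D = 0xED.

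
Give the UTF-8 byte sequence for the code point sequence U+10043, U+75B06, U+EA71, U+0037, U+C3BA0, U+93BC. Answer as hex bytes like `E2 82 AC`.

F0 90 81 83 F1 B5 AC 86 EE A9 B1 37 F3 83 AE A0 E9 8E BC

U+10043: 4-byte form → F0 90 81 83.
U+75B06: 4-byte form → F1 B5 AC 86.
U+EA71: 3-byte form → EE A9 B1.
U+0037: 1-byte form → 37.
U+C3BA0: 4-byte form → F3 83 AE A0.
U+93BC: 3-byte form → E9 8E BC.
Concatenated (19 bytes): F0 90 81 83 F1 B5 AC 86 EE A9 B1 37 F3 83 AE A0 E9 8E BC.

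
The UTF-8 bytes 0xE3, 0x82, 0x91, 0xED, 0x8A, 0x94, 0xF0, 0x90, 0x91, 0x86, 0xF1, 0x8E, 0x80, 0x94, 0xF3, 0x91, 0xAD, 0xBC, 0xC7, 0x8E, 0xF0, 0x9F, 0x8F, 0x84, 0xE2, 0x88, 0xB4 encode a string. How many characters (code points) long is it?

Byte at offset 0: 0xE3 = 11100011 → 3-byte char (#1). Advance 3.
Byte at offset 3: 0xED = 11101101 → 3-byte char (#2). Advance 3.
Byte at offset 6: 0xF0 = 11110000 → 4-byte char (#3). Advance 4.
Byte at offset 10: 0xF1 = 11110001 → 4-byte char (#4). Advance 4.
Byte at offset 14: 0xF3 = 11110011 → 4-byte char (#5). Advance 4.
Byte at offset 18: 0xC7 = 11000111 → 2-byte char (#6). Advance 2.
Byte at offset 20: 0xF0 = 11110000 → 4-byte char (#7). Advance 4.
Byte at offset 24: 0xE2 = 11100010 → 3-byte char (#8). Advance 3.
Reached end at offset 27 after 8 code points.

8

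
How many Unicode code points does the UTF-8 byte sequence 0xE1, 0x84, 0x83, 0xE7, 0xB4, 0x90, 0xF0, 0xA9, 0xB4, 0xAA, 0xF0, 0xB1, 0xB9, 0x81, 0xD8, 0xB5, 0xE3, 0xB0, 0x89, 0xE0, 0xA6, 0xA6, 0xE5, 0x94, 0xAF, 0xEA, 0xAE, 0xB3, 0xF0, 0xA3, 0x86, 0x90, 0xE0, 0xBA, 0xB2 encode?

Byte at offset 0: 0xE1 = 11100001 → 3-byte char (#1). Advance 3.
Byte at offset 3: 0xE7 = 11100111 → 3-byte char (#2). Advance 3.
Byte at offset 6: 0xF0 = 11110000 → 4-byte char (#3). Advance 4.
Byte at offset 10: 0xF0 = 11110000 → 4-byte char (#4). Advance 4.
Byte at offset 14: 0xD8 = 11011000 → 2-byte char (#5). Advance 2.
Byte at offset 16: 0xE3 = 11100011 → 3-byte char (#6). Advance 3.
Byte at offset 19: 0xE0 = 11100000 → 3-byte char (#7). Advance 3.
Byte at offset 22: 0xE5 = 11100101 → 3-byte char (#8). Advance 3.
Byte at offset 25: 0xEA = 11101010 → 3-byte char (#9). Advance 3.
Byte at offset 28: 0xF0 = 11110000 → 4-byte char (#10). Advance 4.
Byte at offset 32: 0xE0 = 11100000 → 3-byte char (#11). Advance 3.
Reached end at offset 35 after 11 code points.

11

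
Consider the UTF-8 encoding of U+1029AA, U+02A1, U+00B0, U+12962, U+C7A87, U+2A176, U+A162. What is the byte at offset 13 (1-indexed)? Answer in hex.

0xF3

1-indexed offset 13 is 0-indexed offset 12.
U+1029AA → 4-byte form F4 82 A6 AA at offsets 0–3.
U+02A1 → 2-byte form CA A1 at offsets 4–5.
U+00B0 → 2-byte form C2 B0 at offsets 6–7.
U+12962 → 4-byte form F0 92 A5 A2 at offsets 8–11.
U+C7A87 → 4-byte form F3 87 AA 87 at offsets 12–15.
Offset 12 falls in char 5's range; it's byte 1 of F3 87 AA 87 = 0xF3.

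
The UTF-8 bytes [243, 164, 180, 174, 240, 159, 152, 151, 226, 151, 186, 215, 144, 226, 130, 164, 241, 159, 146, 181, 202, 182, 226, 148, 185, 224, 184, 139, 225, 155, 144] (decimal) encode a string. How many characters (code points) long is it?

Byte at offset 0: 0xF3 = 11110011 → 4-byte char (#1). Advance 4.
Byte at offset 4: 0xF0 = 11110000 → 4-byte char (#2). Advance 4.
Byte at offset 8: 0xE2 = 11100010 → 3-byte char (#3). Advance 3.
Byte at offset 11: 0xD7 = 11010111 → 2-byte char (#4). Advance 2.
Byte at offset 13: 0xE2 = 11100010 → 3-byte char (#5). Advance 3.
Byte at offset 16: 0xF1 = 11110001 → 4-byte char (#6). Advance 4.
Byte at offset 20: 0xCA = 11001010 → 2-byte char (#7). Advance 2.
Byte at offset 22: 0xE2 = 11100010 → 3-byte char (#8). Advance 3.
Byte at offset 25: 0xE0 = 11100000 → 3-byte char (#9). Advance 3.
Byte at offset 28: 0xE1 = 11100001 → 3-byte char (#10). Advance 3.
Reached end at offset 31 after 10 code points.

10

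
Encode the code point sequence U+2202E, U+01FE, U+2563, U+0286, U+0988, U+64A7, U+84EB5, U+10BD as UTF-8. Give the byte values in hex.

U+2202E: 4-byte form → F0 A2 80 AE.
U+01FE: 2-byte form → C7 BE.
U+2563: 3-byte form → E2 95 A3.
U+0286: 2-byte form → CA 86.
U+0988: 3-byte form → E0 A6 88.
U+64A7: 3-byte form → E6 92 A7.
U+84EB5: 4-byte form → F2 84 BA B5.
U+10BD: 3-byte form → E1 82 BD.
Concatenated (24 bytes): F0 A2 80 AE C7 BE E2 95 A3 CA 86 E0 A6 88 E6 92 A7 F2 84 BA B5 E1 82 BD.

F0 A2 80 AE C7 BE E2 95 A3 CA 86 E0 A6 88 E6 92 A7 F2 84 BA B5 E1 82 BD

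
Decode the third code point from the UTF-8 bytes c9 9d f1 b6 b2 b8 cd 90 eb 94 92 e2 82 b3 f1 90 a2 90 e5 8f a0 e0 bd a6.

Offset 0: leading byte 0xC9 = 11001001 → 2-byte char #1 = C9 9D.
Offset 2: leading byte 0xF1 = 11110001 → 4-byte char #2 = F1 B6 B2 B8.
Offset 6: leading byte 0xCD = 11001101 → 2-byte char #3 = CD 90.
Leading byte 0xCD = 11001101 matches 110xxxxx → 2-byte sequence.
Byte 1: 0xCD = 11001101, payload 01101 (5 bits).
Byte 2: 0x90 = 10010000 (10xxxxxx ✓), payload 010000.
Concatenate: 01101010000 = 0x350 (11 bits → U+0350).

U+0350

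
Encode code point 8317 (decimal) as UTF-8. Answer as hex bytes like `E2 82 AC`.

E2 81 BD

U+207D = 0x207D = 8317 decimal. In range U+0800–U+FFFF → 3-byte form: 1110xxxx 10xxxxxx 10xxxxxx.
Binary (16 bits): 0010000001111101.
Split 4+6+6: 0010 | 000001 | 111101.
Byte 1: 11100010 = 0xE2.
Byte 2: 10000001 = 0x81.
Byte 3: 10111101 = 0xBD.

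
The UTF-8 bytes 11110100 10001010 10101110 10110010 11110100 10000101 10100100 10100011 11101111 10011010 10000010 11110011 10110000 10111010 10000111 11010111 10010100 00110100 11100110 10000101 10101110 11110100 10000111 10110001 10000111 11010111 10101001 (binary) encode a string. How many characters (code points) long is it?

Byte at offset 0: 0xF4 = 11110100 → 4-byte char (#1). Advance 4.
Byte at offset 4: 0xF4 = 11110100 → 4-byte char (#2). Advance 4.
Byte at offset 8: 0xEF = 11101111 → 3-byte char (#3). Advance 3.
Byte at offset 11: 0xF3 = 11110011 → 4-byte char (#4). Advance 4.
Byte at offset 15: 0xD7 = 11010111 → 2-byte char (#5). Advance 2.
Byte at offset 17: 0x34 = 00110100 → 1-byte char (#6). Advance 1.
Byte at offset 18: 0xE6 = 11100110 → 3-byte char (#7). Advance 3.
Byte at offset 21: 0xF4 = 11110100 → 4-byte char (#8). Advance 4.
Byte at offset 25: 0xD7 = 11010111 → 2-byte char (#9). Advance 2.
Reached end at offset 27 after 9 code points.

9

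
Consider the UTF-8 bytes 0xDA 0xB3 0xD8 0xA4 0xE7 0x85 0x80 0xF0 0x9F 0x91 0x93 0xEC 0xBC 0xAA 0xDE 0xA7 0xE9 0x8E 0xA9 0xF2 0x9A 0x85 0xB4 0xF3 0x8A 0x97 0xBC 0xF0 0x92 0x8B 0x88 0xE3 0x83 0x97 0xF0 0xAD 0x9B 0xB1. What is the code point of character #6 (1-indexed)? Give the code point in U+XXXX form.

Offset 0: leading byte 0xDA = 11011010 → 2-byte char #1 = DA B3.
Offset 2: leading byte 0xD8 = 11011000 → 2-byte char #2 = D8 A4.
Offset 4: leading byte 0xE7 = 11100111 → 3-byte char #3 = E7 85 80.
Offset 7: leading byte 0xF0 = 11110000 → 4-byte char #4 = F0 9F 91 93.
Offset 11: leading byte 0xEC = 11101100 → 3-byte char #5 = EC BC AA.
Offset 14: leading byte 0xDE = 11011110 → 2-byte char #6 = DE A7.
Leading byte 0xDE = 11011110 matches 110xxxxx → 2-byte sequence.
Byte 1: 0xDE = 11011110, payload 11110 (5 bits).
Byte 2: 0xA7 = 10100111 (10xxxxxx ✓), payload 100111.
Concatenate: 11110100111 = 0x7A7 (11 bits → U+07A7).

U+07A7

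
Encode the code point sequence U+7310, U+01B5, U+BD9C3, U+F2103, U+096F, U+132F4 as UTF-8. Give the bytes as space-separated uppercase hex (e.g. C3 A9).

E7 8C 90 C6 B5 F2 BD A7 83 F3 B2 84 83 E0 A5 AF F0 93 8B B4

U+7310: 3-byte form → E7 8C 90.
U+01B5: 2-byte form → C6 B5.
U+BD9C3: 4-byte form → F2 BD A7 83.
U+F2103: 4-byte form → F3 B2 84 83.
U+096F: 3-byte form → E0 A5 AF.
U+132F4: 4-byte form → F0 93 8B B4.
Concatenated (20 bytes): E7 8C 90 C6 B5 F2 BD A7 83 F3 B2 84 83 E0 A5 AF F0 93 8B B4.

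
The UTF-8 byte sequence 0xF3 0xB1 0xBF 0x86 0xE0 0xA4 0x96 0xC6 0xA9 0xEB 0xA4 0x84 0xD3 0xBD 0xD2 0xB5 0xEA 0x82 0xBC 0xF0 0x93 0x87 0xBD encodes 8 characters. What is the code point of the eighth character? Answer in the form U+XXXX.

Offset 0: leading byte 0xF3 = 11110011 → 4-byte char #1 = F3 B1 BF 86.
Offset 4: leading byte 0xE0 = 11100000 → 3-byte char #2 = E0 A4 96.
Offset 7: leading byte 0xC6 = 11000110 → 2-byte char #3 = C6 A9.
Offset 9: leading byte 0xEB = 11101011 → 3-byte char #4 = EB A4 84.
Offset 12: leading byte 0xD3 = 11010011 → 2-byte char #5 = D3 BD.
Offset 14: leading byte 0xD2 = 11010010 → 2-byte char #6 = D2 B5.
Offset 16: leading byte 0xEA = 11101010 → 3-byte char #7 = EA 82 BC.
Offset 19: leading byte 0xF0 = 11110000 → 4-byte char #8 = F0 93 87 BD.
Leading byte 0xF0 = 11110000 matches 11110xxx → 4-byte sequence.
Byte 1: 0xF0 = 11110000, payload 000 (3 bits).
Byte 2: 0x93 = 10010011 (10xxxxxx ✓), payload 010011.
Byte 3: 0x87 = 10000111 (10xxxxxx ✓), payload 000111.
Byte 4: 0xBD = 10111101 (10xxxxxx ✓), payload 111101.
Concatenate: 000010011000111111101 = 0x131FD (21 bits → U+131FD).

U+131FD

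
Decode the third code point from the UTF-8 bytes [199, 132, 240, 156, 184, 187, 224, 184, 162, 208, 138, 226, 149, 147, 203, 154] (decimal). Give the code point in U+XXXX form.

U+0E22

Offset 0: leading byte 0xC7 = 11000111 → 2-byte char #1 = C7 84.
Offset 2: leading byte 0xF0 = 11110000 → 4-byte char #2 = F0 9C B8 BB.
Offset 6: leading byte 0xE0 = 11100000 → 3-byte char #3 = E0 B8 A2.
Leading byte 0xE0 = 11100000 matches 1110xxxx → 3-byte sequence.
Byte 1: 0xE0 = 11100000, payload 0000 (4 bits).
Byte 2: 0xB8 = 10111000 (10xxxxxx ✓), payload 111000.
Byte 3: 0xA2 = 10100010 (10xxxxxx ✓), payload 100010.
Concatenate: 0000111000100010 = 0xE22 (16 bits → U+0E22).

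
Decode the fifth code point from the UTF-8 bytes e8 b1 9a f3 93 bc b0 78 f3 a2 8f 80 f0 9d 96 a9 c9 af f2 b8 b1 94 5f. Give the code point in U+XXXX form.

U+1D5A9

Offset 0: leading byte 0xE8 = 11101000 → 3-byte char #1 = E8 B1 9A.
Offset 3: leading byte 0xF3 = 11110011 → 4-byte char #2 = F3 93 BC B0.
Offset 7: leading byte 0x78 = 01111000 → 1-byte char #3 = 78.
Offset 8: leading byte 0xF3 = 11110011 → 4-byte char #4 = F3 A2 8F 80.
Offset 12: leading byte 0xF0 = 11110000 → 4-byte char #5 = F0 9D 96 A9.
Leading byte 0xF0 = 11110000 matches 11110xxx → 4-byte sequence.
Byte 1: 0xF0 = 11110000, payload 000 (3 bits).
Byte 2: 0x9D = 10011101 (10xxxxxx ✓), payload 011101.
Byte 3: 0x96 = 10010110 (10xxxxxx ✓), payload 010110.
Byte 4: 0xA9 = 10101001 (10xxxxxx ✓), payload 101001.
Concatenate: 000011101010110101001 = 0x1D5A9 (21 bits → U+1D5A9).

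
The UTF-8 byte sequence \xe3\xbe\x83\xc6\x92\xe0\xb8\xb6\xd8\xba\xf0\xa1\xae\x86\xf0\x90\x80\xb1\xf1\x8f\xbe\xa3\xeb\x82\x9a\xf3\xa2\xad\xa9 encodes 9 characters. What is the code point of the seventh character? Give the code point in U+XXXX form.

U+4FFA3

Offset 0: leading byte 0xE3 = 11100011 → 3-byte char #1 = E3 BE 83.
Offset 3: leading byte 0xC6 = 11000110 → 2-byte char #2 = C6 92.
Offset 5: leading byte 0xE0 = 11100000 → 3-byte char #3 = E0 B8 B6.
Offset 8: leading byte 0xD8 = 11011000 → 2-byte char #4 = D8 BA.
Offset 10: leading byte 0xF0 = 11110000 → 4-byte char #5 = F0 A1 AE 86.
Offset 14: leading byte 0xF0 = 11110000 → 4-byte char #6 = F0 90 80 B1.
Offset 18: leading byte 0xF1 = 11110001 → 4-byte char #7 = F1 8F BE A3.
Leading byte 0xF1 = 11110001 matches 11110xxx → 4-byte sequence.
Byte 1: 0xF1 = 11110001, payload 001 (3 bits).
Byte 2: 0x8F = 10001111 (10xxxxxx ✓), payload 001111.
Byte 3: 0xBE = 10111110 (10xxxxxx ✓), payload 111110.
Byte 4: 0xA3 = 10100011 (10xxxxxx ✓), payload 100011.
Concatenate: 001001111111110100011 = 0x4FFA3 (21 bits → U+4FFA3).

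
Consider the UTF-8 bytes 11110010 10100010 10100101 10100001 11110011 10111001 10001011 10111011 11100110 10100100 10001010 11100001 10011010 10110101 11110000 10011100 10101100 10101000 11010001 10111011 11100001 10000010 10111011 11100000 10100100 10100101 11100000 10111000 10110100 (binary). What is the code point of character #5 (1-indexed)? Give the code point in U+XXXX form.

U+1CB28

Offset 0: leading byte 0xF2 = 11110010 → 4-byte char #1 = F2 A2 A5 A1.
Offset 4: leading byte 0xF3 = 11110011 → 4-byte char #2 = F3 B9 8B BB.
Offset 8: leading byte 0xE6 = 11100110 → 3-byte char #3 = E6 A4 8A.
Offset 11: leading byte 0xE1 = 11100001 → 3-byte char #4 = E1 9A B5.
Offset 14: leading byte 0xF0 = 11110000 → 4-byte char #5 = F0 9C AC A8.
Leading byte 0xF0 = 11110000 matches 11110xxx → 4-byte sequence.
Byte 1: 0xF0 = 11110000, payload 000 (3 bits).
Byte 2: 0x9C = 10011100 (10xxxxxx ✓), payload 011100.
Byte 3: 0xAC = 10101100 (10xxxxxx ✓), payload 101100.
Byte 4: 0xA8 = 10101000 (10xxxxxx ✓), payload 101000.
Concatenate: 000011100101100101000 = 0x1CB28 (21 bits → U+1CB28).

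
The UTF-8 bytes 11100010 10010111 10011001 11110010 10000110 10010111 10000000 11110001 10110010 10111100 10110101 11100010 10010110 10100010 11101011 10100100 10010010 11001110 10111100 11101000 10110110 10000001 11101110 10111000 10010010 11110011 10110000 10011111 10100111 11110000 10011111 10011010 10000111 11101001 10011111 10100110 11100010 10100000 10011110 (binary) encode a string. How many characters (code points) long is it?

12

Byte at offset 0: 0xE2 = 11100010 → 3-byte char (#1). Advance 3.
Byte at offset 3: 0xF2 = 11110010 → 4-byte char (#2). Advance 4.
Byte at offset 7: 0xF1 = 11110001 → 4-byte char (#3). Advance 4.
Byte at offset 11: 0xE2 = 11100010 → 3-byte char (#4). Advance 3.
Byte at offset 14: 0xEB = 11101011 → 3-byte char (#5). Advance 3.
Byte at offset 17: 0xCE = 11001110 → 2-byte char (#6). Advance 2.
Byte at offset 19: 0xE8 = 11101000 → 3-byte char (#7). Advance 3.
Byte at offset 22: 0xEE = 11101110 → 3-byte char (#8). Advance 3.
Byte at offset 25: 0xF3 = 11110011 → 4-byte char (#9). Advance 4.
Byte at offset 29: 0xF0 = 11110000 → 4-byte char (#10). Advance 4.
Byte at offset 33: 0xE9 = 11101001 → 3-byte char (#11). Advance 3.
Byte at offset 36: 0xE2 = 11100010 → 3-byte char (#12). Advance 3.
Reached end at offset 39 after 12 code points.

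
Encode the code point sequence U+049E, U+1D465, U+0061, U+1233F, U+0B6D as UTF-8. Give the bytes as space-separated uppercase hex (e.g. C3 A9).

U+049E: 2-byte form → D2 9E.
U+1D465: 4-byte form → F0 9D 91 A5.
U+0061: 1-byte form → 61.
U+1233F: 4-byte form → F0 92 8C BF.
U+0B6D: 3-byte form → E0 AD AD.
Concatenated (14 bytes): D2 9E F0 9D 91 A5 61 F0 92 8C BF E0 AD AD.

D2 9E F0 9D 91 A5 61 F0 92 8C BF E0 AD AD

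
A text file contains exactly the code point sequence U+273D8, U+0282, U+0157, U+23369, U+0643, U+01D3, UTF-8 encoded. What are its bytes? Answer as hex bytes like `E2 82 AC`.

F0 A7 8F 98 CA 82 C5 97 F0 A3 8D A9 D9 83 C7 93

U+273D8: 4-byte form → F0 A7 8F 98.
U+0282: 2-byte form → CA 82.
U+0157: 2-byte form → C5 97.
U+23369: 4-byte form → F0 A3 8D A9.
U+0643: 2-byte form → D9 83.
U+01D3: 2-byte form → C7 93.
Concatenated (16 bytes): F0 A7 8F 98 CA 82 C5 97 F0 A3 8D A9 D9 83 C7 93.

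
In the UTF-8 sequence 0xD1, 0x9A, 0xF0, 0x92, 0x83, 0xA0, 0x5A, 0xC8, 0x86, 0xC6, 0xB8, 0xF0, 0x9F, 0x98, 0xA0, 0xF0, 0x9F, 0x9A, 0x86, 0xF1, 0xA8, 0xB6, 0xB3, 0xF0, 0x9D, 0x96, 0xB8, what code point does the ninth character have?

U+1D5B8

Offset 0: leading byte 0xD1 = 11010001 → 2-byte char #1 = D1 9A.
Offset 2: leading byte 0xF0 = 11110000 → 4-byte char #2 = F0 92 83 A0.
Offset 6: leading byte 0x5A = 01011010 → 1-byte char #3 = 5A.
Offset 7: leading byte 0xC8 = 11001000 → 2-byte char #4 = C8 86.
Offset 9: leading byte 0xC6 = 11000110 → 2-byte char #5 = C6 B8.
Offset 11: leading byte 0xF0 = 11110000 → 4-byte char #6 = F0 9F 98 A0.
Offset 15: leading byte 0xF0 = 11110000 → 4-byte char #7 = F0 9F 9A 86.
Offset 19: leading byte 0xF1 = 11110001 → 4-byte char #8 = F1 A8 B6 B3.
Offset 23: leading byte 0xF0 = 11110000 → 4-byte char #9 = F0 9D 96 B8.
Leading byte 0xF0 = 11110000 matches 11110xxx → 4-byte sequence.
Byte 1: 0xF0 = 11110000, payload 000 (3 bits).
Byte 2: 0x9D = 10011101 (10xxxxxx ✓), payload 011101.
Byte 3: 0x96 = 10010110 (10xxxxxx ✓), payload 010110.
Byte 4: 0xB8 = 10111000 (10xxxxxx ✓), payload 111000.
Concatenate: 000011101010110111000 = 0x1D5B8 (21 bits → U+1D5B8).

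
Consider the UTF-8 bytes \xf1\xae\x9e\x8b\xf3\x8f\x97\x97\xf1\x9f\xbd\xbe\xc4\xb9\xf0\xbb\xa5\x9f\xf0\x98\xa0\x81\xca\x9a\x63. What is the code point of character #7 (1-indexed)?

U+029A

Offset 0: leading byte 0xF1 = 11110001 → 4-byte char #1 = F1 AE 9E 8B.
Offset 4: leading byte 0xF3 = 11110011 → 4-byte char #2 = F3 8F 97 97.
Offset 8: leading byte 0xF1 = 11110001 → 4-byte char #3 = F1 9F BD BE.
Offset 12: leading byte 0xC4 = 11000100 → 2-byte char #4 = C4 B9.
Offset 14: leading byte 0xF0 = 11110000 → 4-byte char #5 = F0 BB A5 9F.
Offset 18: leading byte 0xF0 = 11110000 → 4-byte char #6 = F0 98 A0 81.
Offset 22: leading byte 0xCA = 11001010 → 2-byte char #7 = CA 9A.
Leading byte 0xCA = 11001010 matches 110xxxxx → 2-byte sequence.
Byte 1: 0xCA = 11001010, payload 01010 (5 bits).
Byte 2: 0x9A = 10011010 (10xxxxxx ✓), payload 011010.
Concatenate: 01010011010 = 0x29A (11 bits → U+029A).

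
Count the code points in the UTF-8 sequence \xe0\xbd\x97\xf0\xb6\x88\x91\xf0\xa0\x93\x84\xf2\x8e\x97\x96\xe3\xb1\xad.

5

Byte at offset 0: 0xE0 = 11100000 → 3-byte char (#1). Advance 3.
Byte at offset 3: 0xF0 = 11110000 → 4-byte char (#2). Advance 4.
Byte at offset 7: 0xF0 = 11110000 → 4-byte char (#3). Advance 4.
Byte at offset 11: 0xF2 = 11110010 → 4-byte char (#4). Advance 4.
Byte at offset 15: 0xE3 = 11100011 → 3-byte char (#5). Advance 3.
Reached end at offset 18 after 5 code points.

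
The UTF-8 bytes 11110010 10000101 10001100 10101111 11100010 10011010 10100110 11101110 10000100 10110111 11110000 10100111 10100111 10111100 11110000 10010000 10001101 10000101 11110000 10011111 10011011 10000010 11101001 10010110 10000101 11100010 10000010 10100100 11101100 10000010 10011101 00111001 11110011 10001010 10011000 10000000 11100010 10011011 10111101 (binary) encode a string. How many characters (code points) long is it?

Byte at offset 0: 0xF2 = 11110010 → 4-byte char (#1). Advance 4.
Byte at offset 4: 0xE2 = 11100010 → 3-byte char (#2). Advance 3.
Byte at offset 7: 0xEE = 11101110 → 3-byte char (#3). Advance 3.
Byte at offset 10: 0xF0 = 11110000 → 4-byte char (#4). Advance 4.
Byte at offset 14: 0xF0 = 11110000 → 4-byte char (#5). Advance 4.
Byte at offset 18: 0xF0 = 11110000 → 4-byte char (#6). Advance 4.
Byte at offset 22: 0xE9 = 11101001 → 3-byte char (#7). Advance 3.
Byte at offset 25: 0xE2 = 11100010 → 3-byte char (#8). Advance 3.
Byte at offset 28: 0xEC = 11101100 → 3-byte char (#9). Advance 3.
Byte at offset 31: 0x39 = 00111001 → 1-byte char (#10). Advance 1.
Byte at offset 32: 0xF3 = 11110011 → 4-byte char (#11). Advance 4.
Byte at offset 36: 0xE2 = 11100010 → 3-byte char (#12). Advance 3.
Reached end at offset 39 after 12 code points.

12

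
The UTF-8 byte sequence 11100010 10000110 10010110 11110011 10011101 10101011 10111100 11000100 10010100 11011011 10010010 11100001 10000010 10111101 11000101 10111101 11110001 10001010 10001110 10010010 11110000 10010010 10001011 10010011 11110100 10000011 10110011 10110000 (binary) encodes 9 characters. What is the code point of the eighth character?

U+122D3

Offset 0: leading byte 0xE2 = 11100010 → 3-byte char #1 = E2 86 96.
Offset 3: leading byte 0xF3 = 11110011 → 4-byte char #2 = F3 9D AB BC.
Offset 7: leading byte 0xC4 = 11000100 → 2-byte char #3 = C4 94.
Offset 9: leading byte 0xDB = 11011011 → 2-byte char #4 = DB 92.
Offset 11: leading byte 0xE1 = 11100001 → 3-byte char #5 = E1 82 BD.
Offset 14: leading byte 0xC5 = 11000101 → 2-byte char #6 = C5 BD.
Offset 16: leading byte 0xF1 = 11110001 → 4-byte char #7 = F1 8A 8E 92.
Offset 20: leading byte 0xF0 = 11110000 → 4-byte char #8 = F0 92 8B 93.
Leading byte 0xF0 = 11110000 matches 11110xxx → 4-byte sequence.
Byte 1: 0xF0 = 11110000, payload 000 (3 bits).
Byte 2: 0x92 = 10010010 (10xxxxxx ✓), payload 010010.
Byte 3: 0x8B = 10001011 (10xxxxxx ✓), payload 001011.
Byte 4: 0x93 = 10010011 (10xxxxxx ✓), payload 010011.
Concatenate: 000010010001011010011 = 0x122D3 (21 bits → U+122D3).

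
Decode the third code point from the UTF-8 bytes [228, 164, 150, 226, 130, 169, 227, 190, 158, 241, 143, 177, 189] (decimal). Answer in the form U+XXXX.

U+3F9E

Offset 0: leading byte 0xE4 = 11100100 → 3-byte char #1 = E4 A4 96.
Offset 3: leading byte 0xE2 = 11100010 → 3-byte char #2 = E2 82 A9.
Offset 6: leading byte 0xE3 = 11100011 → 3-byte char #3 = E3 BE 9E.
Leading byte 0xE3 = 11100011 matches 1110xxxx → 3-byte sequence.
Byte 1: 0xE3 = 11100011, payload 0011 (4 bits).
Byte 2: 0xBE = 10111110 (10xxxxxx ✓), payload 111110.
Byte 3: 0x9E = 10011110 (10xxxxxx ✓), payload 011110.
Concatenate: 0011111110011110 = 0x3F9E (16 bits → U+3F9E).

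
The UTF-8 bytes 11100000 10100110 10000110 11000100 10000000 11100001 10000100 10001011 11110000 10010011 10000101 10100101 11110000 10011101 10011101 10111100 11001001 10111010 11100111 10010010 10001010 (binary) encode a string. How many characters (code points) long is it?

7

Byte at offset 0: 0xE0 = 11100000 → 3-byte char (#1). Advance 3.
Byte at offset 3: 0xC4 = 11000100 → 2-byte char (#2). Advance 2.
Byte at offset 5: 0xE1 = 11100001 → 3-byte char (#3). Advance 3.
Byte at offset 8: 0xF0 = 11110000 → 4-byte char (#4). Advance 4.
Byte at offset 12: 0xF0 = 11110000 → 4-byte char (#5). Advance 4.
Byte at offset 16: 0xC9 = 11001001 → 2-byte char (#6). Advance 2.
Byte at offset 18: 0xE7 = 11100111 → 3-byte char (#7). Advance 3.
Reached end at offset 21 after 7 code points.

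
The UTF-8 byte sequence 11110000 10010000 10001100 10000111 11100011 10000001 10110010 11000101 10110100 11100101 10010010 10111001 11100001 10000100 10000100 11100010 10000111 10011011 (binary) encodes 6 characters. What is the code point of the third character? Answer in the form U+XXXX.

U+0174

Offset 0: leading byte 0xF0 = 11110000 → 4-byte char #1 = F0 90 8C 87.
Offset 4: leading byte 0xE3 = 11100011 → 3-byte char #2 = E3 81 B2.
Offset 7: leading byte 0xC5 = 11000101 → 2-byte char #3 = C5 B4.
Leading byte 0xC5 = 11000101 matches 110xxxxx → 2-byte sequence.
Byte 1: 0xC5 = 11000101, payload 00101 (5 bits).
Byte 2: 0xB4 = 10110100 (10xxxxxx ✓), payload 110100.
Concatenate: 00101110100 = 0x174 (11 bits → U+0174).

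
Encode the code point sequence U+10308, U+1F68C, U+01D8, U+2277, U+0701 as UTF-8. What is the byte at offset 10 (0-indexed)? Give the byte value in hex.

U+10308 → 4-byte form F0 90 8C 88 at offsets 0–3.
U+1F68C → 4-byte form F0 9F 9A 8C at offsets 4–7.
U+01D8 → 2-byte form C7 98 at offsets 8–9.
U+2277 → 3-byte form E2 89 B7 at offsets 10–12.
Offset 10 falls in char 4's range; it's byte 1 of E2 89 B7 = 0xE2.

0xE2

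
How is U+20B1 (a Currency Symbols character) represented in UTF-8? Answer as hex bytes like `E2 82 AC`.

E2 82 B1

U+20B1 = 0x20B1 = 8369 decimal. In range U+0800–U+FFFF → 3-byte form: 1110xxxx 10xxxxxx 10xxxxxx.
Binary (16 bits): 0010000010110001.
Split 4+6+6: 0010 | 000010 | 110001.
Byte 1: 11100010 = 0xE2.
Byte 2: 10000010 = 0x82.
Byte 3: 10110001 = 0xB1.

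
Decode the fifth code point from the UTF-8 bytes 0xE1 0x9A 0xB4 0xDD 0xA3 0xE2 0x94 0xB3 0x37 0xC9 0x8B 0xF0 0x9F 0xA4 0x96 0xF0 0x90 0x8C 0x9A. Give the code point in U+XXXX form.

U+024B

Offset 0: leading byte 0xE1 = 11100001 → 3-byte char #1 = E1 9A B4.
Offset 3: leading byte 0xDD = 11011101 → 2-byte char #2 = DD A3.
Offset 5: leading byte 0xE2 = 11100010 → 3-byte char #3 = E2 94 B3.
Offset 8: leading byte 0x37 = 00110111 → 1-byte char #4 = 37.
Offset 9: leading byte 0xC9 = 11001001 → 2-byte char #5 = C9 8B.
Leading byte 0xC9 = 11001001 matches 110xxxxx → 2-byte sequence.
Byte 1: 0xC9 = 11001001, payload 01001 (5 bits).
Byte 2: 0x8B = 10001011 (10xxxxxx ✓), payload 001011.
Concatenate: 01001001011 = 0x24B (11 bits → U+024B).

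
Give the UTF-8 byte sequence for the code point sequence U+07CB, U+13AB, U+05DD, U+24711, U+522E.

DF 8B E1 8E AB D7 9D F0 A4 9C 91 E5 88 AE

U+07CB: 2-byte form → DF 8B.
U+13AB: 3-byte form → E1 8E AB.
U+05DD: 2-byte form → D7 9D.
U+24711: 4-byte form → F0 A4 9C 91.
U+522E: 3-byte form → E5 88 AE.
Concatenated (14 bytes): DF 8B E1 8E AB D7 9D F0 A4 9C 91 E5 88 AE.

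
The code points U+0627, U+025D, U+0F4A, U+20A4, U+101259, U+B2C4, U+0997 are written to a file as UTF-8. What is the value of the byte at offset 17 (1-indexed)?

0x84

1-indexed offset 17 is 0-indexed offset 16.
U+0627 → 2-byte form D8 A7 at offsets 0–1.
U+025D → 2-byte form C9 9D at offsets 2–3.
U+0F4A → 3-byte form E0 BD 8A at offsets 4–6.
U+20A4 → 3-byte form E2 82 A4 at offsets 7–9.
U+101259 → 4-byte form F4 81 89 99 at offsets 10–13.
U+B2C4 → 3-byte form EB 8B 84 at offsets 14–16.
Offset 16 falls in char 6's range; it's byte 3 of EB 8B 84 = 0x84.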